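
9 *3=27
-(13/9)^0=-1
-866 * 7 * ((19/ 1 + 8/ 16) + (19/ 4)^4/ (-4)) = 334479943/ 512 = 653281.14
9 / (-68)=-9 / 68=-0.13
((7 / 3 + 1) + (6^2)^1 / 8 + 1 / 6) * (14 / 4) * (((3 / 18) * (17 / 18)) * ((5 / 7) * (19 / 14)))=4.27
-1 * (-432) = 432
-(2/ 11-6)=64/ 11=5.82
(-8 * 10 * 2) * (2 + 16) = -2880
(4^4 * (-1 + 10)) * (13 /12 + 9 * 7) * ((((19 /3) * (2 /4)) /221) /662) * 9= 2103984 /73151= 28.76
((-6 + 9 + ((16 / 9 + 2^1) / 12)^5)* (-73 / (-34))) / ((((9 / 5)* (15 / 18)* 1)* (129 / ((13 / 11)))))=1308590267621 / 33229313621856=0.04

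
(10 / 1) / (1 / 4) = 40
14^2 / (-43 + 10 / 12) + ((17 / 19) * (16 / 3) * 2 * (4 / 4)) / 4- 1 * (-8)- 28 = -321044 / 14421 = -22.26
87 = 87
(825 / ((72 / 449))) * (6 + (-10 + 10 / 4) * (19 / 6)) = -8766725 / 96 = -91320.05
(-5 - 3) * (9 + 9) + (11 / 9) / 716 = -927925 / 6444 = -144.00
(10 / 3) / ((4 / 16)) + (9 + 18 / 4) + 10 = 221 / 6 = 36.83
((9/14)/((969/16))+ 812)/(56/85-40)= -2294945/111188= -20.64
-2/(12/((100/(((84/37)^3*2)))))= -1266325/1778112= -0.71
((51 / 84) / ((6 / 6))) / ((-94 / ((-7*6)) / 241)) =12291 / 188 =65.38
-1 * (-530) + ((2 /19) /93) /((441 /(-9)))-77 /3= 43666691 /86583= 504.33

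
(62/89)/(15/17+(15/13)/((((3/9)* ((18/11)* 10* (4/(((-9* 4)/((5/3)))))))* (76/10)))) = 2082704/2188599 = 0.95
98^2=9604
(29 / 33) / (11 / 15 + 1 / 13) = 1885 / 1738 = 1.08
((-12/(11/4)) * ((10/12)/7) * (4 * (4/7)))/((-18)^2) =-160/43659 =-0.00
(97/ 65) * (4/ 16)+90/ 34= 13349/ 4420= 3.02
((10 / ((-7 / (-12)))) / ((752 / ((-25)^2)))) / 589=9375 / 387562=0.02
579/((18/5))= 965/6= 160.83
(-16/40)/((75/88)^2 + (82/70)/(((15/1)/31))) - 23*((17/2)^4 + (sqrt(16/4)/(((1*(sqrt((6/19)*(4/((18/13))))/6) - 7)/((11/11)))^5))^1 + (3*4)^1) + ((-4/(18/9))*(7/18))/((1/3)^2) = -481710516541841860700795790132921/4002760982306940005497931168 + 3589299749162979*sqrt(741)/312819592061937132832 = -120344.56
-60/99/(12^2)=-0.00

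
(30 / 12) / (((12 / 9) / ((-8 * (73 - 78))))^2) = 2250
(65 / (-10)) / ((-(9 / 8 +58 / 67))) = 3484 / 1067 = 3.27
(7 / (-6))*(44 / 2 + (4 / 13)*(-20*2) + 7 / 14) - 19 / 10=-10757 / 780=-13.79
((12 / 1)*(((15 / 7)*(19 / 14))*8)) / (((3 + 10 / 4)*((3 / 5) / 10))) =846.01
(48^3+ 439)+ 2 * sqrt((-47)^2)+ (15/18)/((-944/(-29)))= 629412145/5664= 111125.03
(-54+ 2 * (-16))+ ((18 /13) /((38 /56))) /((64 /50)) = -83393 /988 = -84.41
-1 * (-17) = 17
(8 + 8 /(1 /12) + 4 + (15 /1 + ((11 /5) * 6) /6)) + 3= 641 /5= 128.20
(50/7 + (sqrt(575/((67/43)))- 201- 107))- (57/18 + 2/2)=-12811/42 + 5 * sqrt(66263)/67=-285.81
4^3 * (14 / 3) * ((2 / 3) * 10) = 17920 / 9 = 1991.11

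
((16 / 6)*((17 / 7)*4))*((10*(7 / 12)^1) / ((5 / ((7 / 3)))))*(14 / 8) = 3332 / 27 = 123.41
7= 7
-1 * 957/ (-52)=957/ 52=18.40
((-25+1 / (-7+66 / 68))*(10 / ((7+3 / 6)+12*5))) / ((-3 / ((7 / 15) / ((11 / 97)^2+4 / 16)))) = 5436595472 / 2464098975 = 2.21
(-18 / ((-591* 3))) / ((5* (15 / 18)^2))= 72 / 24625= 0.00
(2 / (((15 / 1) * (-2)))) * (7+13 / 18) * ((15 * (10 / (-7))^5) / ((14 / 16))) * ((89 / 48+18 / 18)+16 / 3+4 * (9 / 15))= 84095000 / 151263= 555.95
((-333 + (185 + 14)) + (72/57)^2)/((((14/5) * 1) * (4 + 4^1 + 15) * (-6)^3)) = 119495/12554136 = 0.01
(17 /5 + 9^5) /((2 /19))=2804989 /5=560997.80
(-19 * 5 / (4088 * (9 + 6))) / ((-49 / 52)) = 247 / 150234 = 0.00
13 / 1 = 13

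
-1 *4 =-4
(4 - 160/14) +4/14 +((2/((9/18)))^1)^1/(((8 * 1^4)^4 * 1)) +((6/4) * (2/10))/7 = -36347/5120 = -7.10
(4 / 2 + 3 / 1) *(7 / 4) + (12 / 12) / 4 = 9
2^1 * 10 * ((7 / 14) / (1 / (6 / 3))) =20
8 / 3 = 2.67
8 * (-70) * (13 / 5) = -1456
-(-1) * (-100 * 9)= -900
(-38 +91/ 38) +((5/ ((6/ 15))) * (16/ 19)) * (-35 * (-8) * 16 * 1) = 1790647/ 38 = 47122.29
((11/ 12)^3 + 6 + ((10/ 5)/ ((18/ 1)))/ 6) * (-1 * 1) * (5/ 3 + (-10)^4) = -351988655/ 5184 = -67899.05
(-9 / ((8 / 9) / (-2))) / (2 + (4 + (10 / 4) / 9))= 729 / 226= 3.23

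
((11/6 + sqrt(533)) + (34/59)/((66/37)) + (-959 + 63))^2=1346982924213/1684804 - 1160209 * sqrt(533)/649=758217.43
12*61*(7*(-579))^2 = 12024424188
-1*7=-7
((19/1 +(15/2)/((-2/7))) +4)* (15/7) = -195/28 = -6.96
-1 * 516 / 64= -129 / 16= -8.06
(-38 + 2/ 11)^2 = 173056/ 121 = 1430.21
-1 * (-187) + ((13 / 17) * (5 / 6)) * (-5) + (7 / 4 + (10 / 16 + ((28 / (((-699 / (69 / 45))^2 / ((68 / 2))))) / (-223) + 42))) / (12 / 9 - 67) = 40096271965581463 / 218940251416200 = 183.14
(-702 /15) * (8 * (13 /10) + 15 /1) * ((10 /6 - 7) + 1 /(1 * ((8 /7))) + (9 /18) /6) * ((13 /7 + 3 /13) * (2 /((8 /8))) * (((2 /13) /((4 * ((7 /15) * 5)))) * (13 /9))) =7239 /14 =517.07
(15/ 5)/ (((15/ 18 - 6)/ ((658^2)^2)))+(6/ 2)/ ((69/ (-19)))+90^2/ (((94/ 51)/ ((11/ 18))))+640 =-3647554253191786/ 33511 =-108846475879.32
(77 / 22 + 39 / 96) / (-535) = -0.01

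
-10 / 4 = -5 / 2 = -2.50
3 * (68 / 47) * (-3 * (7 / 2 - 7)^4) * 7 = -2571471 / 188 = -13678.04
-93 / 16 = -5.81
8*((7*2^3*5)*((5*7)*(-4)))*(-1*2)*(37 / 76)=5801600 / 19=305347.37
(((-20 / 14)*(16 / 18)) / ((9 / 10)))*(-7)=800 / 81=9.88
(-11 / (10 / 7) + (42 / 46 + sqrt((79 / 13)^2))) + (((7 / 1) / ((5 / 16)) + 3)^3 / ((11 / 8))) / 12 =2448114593 / 2466750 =992.45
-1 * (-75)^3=421875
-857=-857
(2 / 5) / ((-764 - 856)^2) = 1 / 6561000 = 0.00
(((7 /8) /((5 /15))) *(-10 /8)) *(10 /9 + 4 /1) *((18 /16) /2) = -2415 /256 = -9.43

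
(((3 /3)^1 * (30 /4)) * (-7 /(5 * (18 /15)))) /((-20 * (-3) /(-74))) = 259 /24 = 10.79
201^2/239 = 40401/239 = 169.04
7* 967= 6769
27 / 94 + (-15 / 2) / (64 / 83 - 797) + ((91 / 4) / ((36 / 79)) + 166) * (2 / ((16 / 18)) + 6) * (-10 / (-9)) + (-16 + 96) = 614139819907 / 298184544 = 2059.60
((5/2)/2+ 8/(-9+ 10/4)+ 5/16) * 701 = 48369/208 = 232.54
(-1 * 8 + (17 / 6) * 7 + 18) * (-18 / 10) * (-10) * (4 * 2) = 4296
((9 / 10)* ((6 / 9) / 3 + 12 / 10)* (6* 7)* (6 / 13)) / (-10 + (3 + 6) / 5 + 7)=-1344 / 65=-20.68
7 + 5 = 12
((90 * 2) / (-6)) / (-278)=15 / 139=0.11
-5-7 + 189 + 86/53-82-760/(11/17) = -628429/583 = -1077.92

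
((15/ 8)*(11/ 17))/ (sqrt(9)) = 0.40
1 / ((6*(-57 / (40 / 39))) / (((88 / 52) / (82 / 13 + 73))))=-440 / 6875739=-0.00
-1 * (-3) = 3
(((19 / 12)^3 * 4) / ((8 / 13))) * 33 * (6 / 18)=980837 / 3456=283.81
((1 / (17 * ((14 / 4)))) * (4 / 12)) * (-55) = -0.31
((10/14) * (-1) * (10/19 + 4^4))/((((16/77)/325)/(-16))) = 87122750/19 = 4585407.89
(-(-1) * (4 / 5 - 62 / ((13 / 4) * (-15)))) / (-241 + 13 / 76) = -30704 / 3569085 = -0.01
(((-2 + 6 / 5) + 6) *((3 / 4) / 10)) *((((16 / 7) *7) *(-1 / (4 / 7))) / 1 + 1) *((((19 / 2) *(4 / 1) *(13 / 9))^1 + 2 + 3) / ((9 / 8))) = -14014 / 25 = -560.56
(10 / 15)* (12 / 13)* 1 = 8 / 13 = 0.62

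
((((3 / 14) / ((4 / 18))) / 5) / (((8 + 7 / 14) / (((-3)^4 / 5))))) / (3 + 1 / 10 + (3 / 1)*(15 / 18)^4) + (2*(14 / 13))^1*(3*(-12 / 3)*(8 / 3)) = -5229630424 / 75965435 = -68.84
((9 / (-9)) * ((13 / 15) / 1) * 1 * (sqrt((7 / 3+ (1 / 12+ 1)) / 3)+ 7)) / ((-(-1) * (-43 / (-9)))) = -273 / 215- 13 * sqrt(41) / 430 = -1.46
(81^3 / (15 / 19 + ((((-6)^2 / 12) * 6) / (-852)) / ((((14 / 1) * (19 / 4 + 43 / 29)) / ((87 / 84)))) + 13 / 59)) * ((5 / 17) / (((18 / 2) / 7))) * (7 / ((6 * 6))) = 503607224111985 / 21507884509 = 23415.01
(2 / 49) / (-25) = -2 / 1225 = -0.00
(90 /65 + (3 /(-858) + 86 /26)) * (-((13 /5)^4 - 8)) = -31595301 /178750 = -176.76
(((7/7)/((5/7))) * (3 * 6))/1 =126/5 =25.20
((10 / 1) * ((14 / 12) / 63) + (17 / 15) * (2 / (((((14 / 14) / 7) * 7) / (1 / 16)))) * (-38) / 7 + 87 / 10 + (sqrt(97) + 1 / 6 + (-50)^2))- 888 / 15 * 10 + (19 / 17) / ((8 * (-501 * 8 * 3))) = sqrt(97) + 329030967781 / 171702720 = 1926.13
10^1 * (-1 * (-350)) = 3500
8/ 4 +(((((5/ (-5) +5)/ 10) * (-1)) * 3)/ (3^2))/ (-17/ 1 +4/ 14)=3524/ 1755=2.01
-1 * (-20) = 20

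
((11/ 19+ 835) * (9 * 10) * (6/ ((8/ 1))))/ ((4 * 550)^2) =107163/ 9196000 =0.01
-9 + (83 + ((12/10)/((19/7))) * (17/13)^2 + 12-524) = -437.24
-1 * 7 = -7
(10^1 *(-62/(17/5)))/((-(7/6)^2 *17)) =111600/14161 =7.88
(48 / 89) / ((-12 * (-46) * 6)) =1 / 6141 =0.00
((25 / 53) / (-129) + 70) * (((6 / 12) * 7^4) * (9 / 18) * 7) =8043241955 / 27348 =294107.14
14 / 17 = 0.82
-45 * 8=-360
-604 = -604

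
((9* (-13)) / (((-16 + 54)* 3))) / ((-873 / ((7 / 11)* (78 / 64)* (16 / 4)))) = 1183 / 324368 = 0.00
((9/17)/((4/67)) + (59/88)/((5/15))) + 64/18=194347/13464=14.43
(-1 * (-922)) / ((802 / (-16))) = -18.39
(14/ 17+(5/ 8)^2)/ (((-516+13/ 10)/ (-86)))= 284015/ 1399984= 0.20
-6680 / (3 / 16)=-106880 / 3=-35626.67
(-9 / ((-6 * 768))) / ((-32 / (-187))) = 187 / 16384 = 0.01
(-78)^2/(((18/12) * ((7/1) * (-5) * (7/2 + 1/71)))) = -575952/17465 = -32.98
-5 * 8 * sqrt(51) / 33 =-40 * sqrt(51) / 33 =-8.66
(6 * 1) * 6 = 36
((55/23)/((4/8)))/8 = 55/92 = 0.60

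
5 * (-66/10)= -33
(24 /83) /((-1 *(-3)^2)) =-8 /249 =-0.03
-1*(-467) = 467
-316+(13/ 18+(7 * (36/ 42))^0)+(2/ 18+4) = -1861/ 6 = -310.17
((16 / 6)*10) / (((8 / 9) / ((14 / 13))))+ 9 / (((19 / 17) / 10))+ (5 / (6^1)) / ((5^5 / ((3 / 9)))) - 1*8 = 291307747 / 2778750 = 104.83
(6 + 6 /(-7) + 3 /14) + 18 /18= 89 /14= 6.36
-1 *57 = -57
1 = 1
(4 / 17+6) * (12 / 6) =12.47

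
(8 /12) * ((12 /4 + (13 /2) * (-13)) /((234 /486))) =-1467 /13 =-112.85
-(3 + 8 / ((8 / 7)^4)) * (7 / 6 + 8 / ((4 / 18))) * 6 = -877951 / 512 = -1714.75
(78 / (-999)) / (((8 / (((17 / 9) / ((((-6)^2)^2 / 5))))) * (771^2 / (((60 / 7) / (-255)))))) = 65 / 16162127949744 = 0.00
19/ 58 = 0.33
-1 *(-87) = 87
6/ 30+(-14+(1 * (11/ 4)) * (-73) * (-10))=19937/ 10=1993.70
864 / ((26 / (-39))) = -1296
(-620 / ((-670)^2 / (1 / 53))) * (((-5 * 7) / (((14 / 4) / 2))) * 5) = 620 / 237917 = 0.00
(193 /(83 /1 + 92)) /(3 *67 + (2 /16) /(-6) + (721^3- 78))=9264 /3148366065425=0.00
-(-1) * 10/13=10/13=0.77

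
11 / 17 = 0.65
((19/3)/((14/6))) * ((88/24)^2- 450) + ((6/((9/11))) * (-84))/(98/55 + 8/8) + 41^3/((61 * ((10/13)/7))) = 5798311111/653310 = 8875.28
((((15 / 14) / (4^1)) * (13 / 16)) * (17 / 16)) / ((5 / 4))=663 / 3584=0.18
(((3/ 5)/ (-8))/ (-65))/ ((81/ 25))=1/ 2808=0.00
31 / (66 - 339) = -31 / 273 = -0.11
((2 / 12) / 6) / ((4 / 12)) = 1 / 12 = 0.08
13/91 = 1/7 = 0.14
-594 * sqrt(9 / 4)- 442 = -1333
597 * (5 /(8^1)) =2985 /8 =373.12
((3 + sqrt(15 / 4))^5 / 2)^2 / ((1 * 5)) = 429688.86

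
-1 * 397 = -397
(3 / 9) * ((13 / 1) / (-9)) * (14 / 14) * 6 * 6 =-52 / 3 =-17.33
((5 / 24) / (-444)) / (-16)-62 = -10570747 / 170496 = -62.00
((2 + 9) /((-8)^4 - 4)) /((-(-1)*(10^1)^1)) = 1 /3720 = 0.00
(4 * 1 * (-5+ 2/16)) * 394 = -7683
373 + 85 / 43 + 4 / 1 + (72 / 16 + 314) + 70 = 66003 / 86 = 767.48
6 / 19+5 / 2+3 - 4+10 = 449 / 38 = 11.82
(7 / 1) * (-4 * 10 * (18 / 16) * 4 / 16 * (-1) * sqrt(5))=315 * sqrt(5) / 4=176.09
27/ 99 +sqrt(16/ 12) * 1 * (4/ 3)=3/ 11 +8 * sqrt(3)/ 9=1.81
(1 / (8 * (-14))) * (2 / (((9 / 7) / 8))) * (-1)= 1 / 9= 0.11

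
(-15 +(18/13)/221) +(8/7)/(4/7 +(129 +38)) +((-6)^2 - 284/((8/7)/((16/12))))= -61516955/198237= -310.32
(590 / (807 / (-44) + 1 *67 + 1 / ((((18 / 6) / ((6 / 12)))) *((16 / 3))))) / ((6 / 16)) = 1661440 / 51417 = 32.31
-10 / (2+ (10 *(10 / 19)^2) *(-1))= 1805 / 139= 12.99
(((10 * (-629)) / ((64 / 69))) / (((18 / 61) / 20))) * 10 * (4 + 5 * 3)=-2095906625 / 24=-87329442.71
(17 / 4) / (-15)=-17 / 60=-0.28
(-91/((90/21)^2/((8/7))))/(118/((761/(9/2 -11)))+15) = -484757/1197900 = -0.40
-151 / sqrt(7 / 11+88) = -16.04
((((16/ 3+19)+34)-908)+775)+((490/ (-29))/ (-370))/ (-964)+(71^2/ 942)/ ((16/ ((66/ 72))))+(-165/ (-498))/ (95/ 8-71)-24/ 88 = -137047391538307367/ 1836149882295168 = -74.64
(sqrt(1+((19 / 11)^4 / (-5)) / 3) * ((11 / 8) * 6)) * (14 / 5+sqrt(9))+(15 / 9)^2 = 25 / 9+29 * sqrt(1339410) / 1100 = 33.29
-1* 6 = -6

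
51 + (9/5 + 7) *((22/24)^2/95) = 873431/17100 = 51.08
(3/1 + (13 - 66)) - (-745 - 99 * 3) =992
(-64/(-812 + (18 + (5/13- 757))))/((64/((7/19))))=91/383002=0.00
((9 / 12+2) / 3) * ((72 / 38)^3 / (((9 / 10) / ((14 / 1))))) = 665280 / 6859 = 96.99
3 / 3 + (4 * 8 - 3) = 30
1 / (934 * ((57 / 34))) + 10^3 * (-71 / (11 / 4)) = -7559795813 / 292809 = -25818.18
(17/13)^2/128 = 289/21632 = 0.01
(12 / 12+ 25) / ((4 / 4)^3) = 26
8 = 8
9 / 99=1 / 11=0.09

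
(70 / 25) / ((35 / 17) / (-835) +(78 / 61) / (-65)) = -2424506 / 19169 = -126.48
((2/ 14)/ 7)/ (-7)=-1/ 343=-0.00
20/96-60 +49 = -259/24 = -10.79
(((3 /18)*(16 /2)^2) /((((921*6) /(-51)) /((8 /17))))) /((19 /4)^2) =-2048 /997443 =-0.00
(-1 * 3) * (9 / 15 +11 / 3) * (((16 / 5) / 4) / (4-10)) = 128 / 75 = 1.71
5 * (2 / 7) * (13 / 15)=26 / 21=1.24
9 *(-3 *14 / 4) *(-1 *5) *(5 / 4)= 4725 / 8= 590.62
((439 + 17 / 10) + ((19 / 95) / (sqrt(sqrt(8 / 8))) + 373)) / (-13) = -8139 / 130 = -62.61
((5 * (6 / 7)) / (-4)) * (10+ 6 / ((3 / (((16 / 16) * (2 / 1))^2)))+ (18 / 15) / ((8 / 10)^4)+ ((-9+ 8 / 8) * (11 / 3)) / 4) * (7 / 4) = -26105 / 1024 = -25.49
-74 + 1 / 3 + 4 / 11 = -2419 / 33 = -73.30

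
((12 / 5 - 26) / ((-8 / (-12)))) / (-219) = 59 / 365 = 0.16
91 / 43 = 2.12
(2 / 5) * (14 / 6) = 0.93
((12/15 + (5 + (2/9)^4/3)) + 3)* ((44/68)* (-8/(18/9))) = -38109808/1673055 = -22.78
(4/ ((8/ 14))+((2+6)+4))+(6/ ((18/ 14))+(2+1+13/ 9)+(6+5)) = 352/ 9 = 39.11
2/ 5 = 0.40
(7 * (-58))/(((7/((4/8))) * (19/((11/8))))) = -319/152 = -2.10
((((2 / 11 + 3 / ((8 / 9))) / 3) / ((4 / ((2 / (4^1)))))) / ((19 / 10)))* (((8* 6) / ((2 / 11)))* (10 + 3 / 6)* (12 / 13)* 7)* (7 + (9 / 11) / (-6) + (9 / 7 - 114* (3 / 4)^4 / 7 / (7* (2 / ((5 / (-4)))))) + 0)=66929877675 / 5564416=12028.19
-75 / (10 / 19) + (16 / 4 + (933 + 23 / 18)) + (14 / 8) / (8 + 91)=35015 / 44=795.80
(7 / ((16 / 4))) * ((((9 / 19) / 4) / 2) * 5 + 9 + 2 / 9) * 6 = 91147 / 912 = 99.94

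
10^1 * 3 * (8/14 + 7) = 1590/7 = 227.14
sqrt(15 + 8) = 4.80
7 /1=7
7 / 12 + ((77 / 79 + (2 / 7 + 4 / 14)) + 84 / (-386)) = 2448571 / 1280748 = 1.91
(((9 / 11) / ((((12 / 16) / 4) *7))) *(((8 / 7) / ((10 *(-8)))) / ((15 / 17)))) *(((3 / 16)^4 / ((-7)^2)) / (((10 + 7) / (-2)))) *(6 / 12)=81 / 5408972800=0.00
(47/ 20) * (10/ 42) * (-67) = -3149/ 84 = -37.49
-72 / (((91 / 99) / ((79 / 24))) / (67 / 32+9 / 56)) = -11848815 / 20384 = -581.28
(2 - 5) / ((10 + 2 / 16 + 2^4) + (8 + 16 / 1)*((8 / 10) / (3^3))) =-1080 / 9661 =-0.11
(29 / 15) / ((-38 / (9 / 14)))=-87 / 2660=-0.03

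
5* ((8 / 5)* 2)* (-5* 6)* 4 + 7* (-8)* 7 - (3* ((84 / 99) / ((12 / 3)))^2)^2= -304652329 / 131769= -2312.02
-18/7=-2.57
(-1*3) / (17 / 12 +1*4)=-36 / 65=-0.55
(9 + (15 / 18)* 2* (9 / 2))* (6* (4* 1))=396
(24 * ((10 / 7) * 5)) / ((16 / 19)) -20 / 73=103885 / 511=203.30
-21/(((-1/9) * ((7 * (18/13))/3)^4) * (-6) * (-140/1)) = 28561/13829760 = 0.00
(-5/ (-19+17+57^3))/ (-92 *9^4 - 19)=5/ 111787028521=0.00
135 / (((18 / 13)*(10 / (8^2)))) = 624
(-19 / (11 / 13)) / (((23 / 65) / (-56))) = 3553.68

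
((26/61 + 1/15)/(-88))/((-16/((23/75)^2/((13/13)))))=21689/658800000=0.00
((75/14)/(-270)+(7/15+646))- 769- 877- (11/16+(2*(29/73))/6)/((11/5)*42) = -2696898371/2698080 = -999.56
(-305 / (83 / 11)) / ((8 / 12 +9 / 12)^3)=-5797440 / 407779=-14.22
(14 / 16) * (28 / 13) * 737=36113 / 26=1388.96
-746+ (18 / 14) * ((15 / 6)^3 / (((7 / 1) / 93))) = -187807 / 392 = -479.10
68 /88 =17 /22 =0.77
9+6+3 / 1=18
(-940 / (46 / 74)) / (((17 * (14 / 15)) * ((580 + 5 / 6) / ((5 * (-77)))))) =17216100 / 272527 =63.17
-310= -310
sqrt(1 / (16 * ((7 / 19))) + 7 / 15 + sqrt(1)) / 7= sqrt(288645) / 2940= 0.18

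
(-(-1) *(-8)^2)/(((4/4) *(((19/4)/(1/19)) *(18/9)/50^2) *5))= 64000/361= 177.29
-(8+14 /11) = -9.27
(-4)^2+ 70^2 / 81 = 6196 / 81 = 76.49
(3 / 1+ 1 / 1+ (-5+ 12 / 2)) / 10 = 1 / 2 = 0.50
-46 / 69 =-2 / 3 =-0.67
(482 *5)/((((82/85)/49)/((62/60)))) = 31116715/246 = 126490.71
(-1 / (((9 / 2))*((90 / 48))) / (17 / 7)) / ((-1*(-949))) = -112 / 2177955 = -0.00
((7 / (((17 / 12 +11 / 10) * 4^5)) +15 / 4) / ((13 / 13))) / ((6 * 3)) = 48355 / 231936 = 0.21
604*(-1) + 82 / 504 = -152167 / 252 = -603.84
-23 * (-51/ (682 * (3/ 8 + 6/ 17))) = 26588/ 11253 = 2.36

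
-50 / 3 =-16.67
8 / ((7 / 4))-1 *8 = -24 / 7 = -3.43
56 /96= 7 /12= 0.58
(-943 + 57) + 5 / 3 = -884.33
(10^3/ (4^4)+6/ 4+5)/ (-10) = -333/ 320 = -1.04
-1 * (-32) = 32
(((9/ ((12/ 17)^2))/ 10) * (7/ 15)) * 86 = 72.49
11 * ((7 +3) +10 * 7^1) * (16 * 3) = 42240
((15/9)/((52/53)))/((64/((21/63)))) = 265/29952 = 0.01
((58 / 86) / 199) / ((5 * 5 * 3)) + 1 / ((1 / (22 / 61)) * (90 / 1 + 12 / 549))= 21417448 / 5286300675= 0.00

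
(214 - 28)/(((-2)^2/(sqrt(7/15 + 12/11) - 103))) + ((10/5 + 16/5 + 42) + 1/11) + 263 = -492713/110 + 31 * sqrt(42405)/110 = -4421.18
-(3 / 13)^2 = -9 / 169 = -0.05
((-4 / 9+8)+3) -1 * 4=59 / 9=6.56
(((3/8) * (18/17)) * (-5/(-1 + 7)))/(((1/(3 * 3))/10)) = -2025/68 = -29.78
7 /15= 0.47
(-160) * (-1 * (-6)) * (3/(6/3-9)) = 2880/7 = 411.43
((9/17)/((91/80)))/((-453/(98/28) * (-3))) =40/33371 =0.00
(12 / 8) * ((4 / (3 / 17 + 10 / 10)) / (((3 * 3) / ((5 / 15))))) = 17 / 90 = 0.19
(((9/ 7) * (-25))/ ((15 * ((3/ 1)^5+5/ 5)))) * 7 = -15/ 244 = -0.06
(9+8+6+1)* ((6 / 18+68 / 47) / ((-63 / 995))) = -1997960 / 2961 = -674.76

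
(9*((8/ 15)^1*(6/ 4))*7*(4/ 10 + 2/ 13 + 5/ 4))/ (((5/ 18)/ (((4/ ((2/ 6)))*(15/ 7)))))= 2735208/ 325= 8416.02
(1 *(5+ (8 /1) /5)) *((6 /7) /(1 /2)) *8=3168 /35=90.51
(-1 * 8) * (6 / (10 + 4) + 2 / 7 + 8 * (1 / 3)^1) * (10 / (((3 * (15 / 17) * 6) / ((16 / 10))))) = -77248 / 2835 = -27.25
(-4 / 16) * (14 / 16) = -7 / 32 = -0.22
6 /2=3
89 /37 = 2.41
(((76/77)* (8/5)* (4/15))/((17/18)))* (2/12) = 2432/32725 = 0.07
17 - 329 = -312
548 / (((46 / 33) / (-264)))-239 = -2392585 / 23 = -104025.43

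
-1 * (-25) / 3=25 / 3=8.33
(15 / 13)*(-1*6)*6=-540 / 13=-41.54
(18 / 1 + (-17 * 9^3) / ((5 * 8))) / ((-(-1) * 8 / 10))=-364.78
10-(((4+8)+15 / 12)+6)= -37 / 4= -9.25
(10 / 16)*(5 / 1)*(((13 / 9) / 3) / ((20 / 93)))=2015 / 288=7.00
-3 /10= -0.30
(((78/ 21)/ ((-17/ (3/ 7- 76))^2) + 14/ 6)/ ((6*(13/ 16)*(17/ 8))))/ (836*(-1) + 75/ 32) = -46124005376/ 5259733437231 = -0.01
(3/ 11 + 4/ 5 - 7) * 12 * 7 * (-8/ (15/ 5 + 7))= 109536/ 275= 398.31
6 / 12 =1 / 2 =0.50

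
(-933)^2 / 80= 870489 / 80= 10881.11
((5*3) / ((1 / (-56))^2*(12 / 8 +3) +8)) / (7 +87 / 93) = 97216 / 411517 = 0.24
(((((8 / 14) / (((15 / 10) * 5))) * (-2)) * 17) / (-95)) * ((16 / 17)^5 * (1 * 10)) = 33554432 / 166624395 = 0.20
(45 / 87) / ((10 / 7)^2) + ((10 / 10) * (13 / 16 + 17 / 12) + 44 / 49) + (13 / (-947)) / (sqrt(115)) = 1152911 / 341040-13 * sqrt(115) / 108905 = 3.38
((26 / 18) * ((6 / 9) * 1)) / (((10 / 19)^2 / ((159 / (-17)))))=-248729 / 7650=-32.51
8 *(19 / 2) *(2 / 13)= 152 / 13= 11.69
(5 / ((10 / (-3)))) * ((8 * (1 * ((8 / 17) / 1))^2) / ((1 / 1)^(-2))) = -768 / 289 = -2.66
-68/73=-0.93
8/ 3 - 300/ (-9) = 36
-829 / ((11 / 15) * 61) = -12435 / 671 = -18.53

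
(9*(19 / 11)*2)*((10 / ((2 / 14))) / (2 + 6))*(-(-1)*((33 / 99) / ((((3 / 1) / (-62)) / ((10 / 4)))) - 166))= -1096585 / 22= -49844.77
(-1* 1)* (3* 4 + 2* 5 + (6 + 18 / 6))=-31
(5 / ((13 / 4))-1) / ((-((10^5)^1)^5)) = -7 / 130000000000000000000000000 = -0.00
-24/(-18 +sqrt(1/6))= 24*sqrt(6)/1943 +2592/1943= 1.36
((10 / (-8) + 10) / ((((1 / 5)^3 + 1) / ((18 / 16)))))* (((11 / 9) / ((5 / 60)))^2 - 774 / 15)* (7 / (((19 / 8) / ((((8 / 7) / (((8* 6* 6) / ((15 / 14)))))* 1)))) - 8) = -12754.30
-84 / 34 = -42 / 17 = -2.47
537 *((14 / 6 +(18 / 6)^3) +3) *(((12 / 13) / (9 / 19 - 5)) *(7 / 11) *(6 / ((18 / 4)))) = -18474232 / 6149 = -3004.43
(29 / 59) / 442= 29 / 26078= 0.00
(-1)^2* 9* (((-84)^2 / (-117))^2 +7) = 5542551 / 169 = 32796.16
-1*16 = -16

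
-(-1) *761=761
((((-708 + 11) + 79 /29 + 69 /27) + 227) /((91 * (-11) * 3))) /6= 60646 /2351349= 0.03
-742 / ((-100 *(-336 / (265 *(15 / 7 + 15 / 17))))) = -8427 / 476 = -17.70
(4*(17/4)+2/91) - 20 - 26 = -2637/91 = -28.98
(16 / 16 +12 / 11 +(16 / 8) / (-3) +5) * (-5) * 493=-522580 / 33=-15835.76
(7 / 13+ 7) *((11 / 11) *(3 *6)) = 1764 / 13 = 135.69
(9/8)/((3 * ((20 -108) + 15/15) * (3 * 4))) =-1/2784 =-0.00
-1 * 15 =-15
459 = 459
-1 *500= -500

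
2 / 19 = 0.11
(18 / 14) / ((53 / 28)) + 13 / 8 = 977 / 424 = 2.30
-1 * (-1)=1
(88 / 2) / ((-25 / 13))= -572 / 25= -22.88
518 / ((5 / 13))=6734 / 5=1346.80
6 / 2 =3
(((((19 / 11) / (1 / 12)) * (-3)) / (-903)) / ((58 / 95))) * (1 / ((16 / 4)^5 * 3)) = 1805 / 49161728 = 0.00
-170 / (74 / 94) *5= -39950 / 37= -1079.73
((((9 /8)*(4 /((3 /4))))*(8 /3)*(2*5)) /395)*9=288 /79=3.65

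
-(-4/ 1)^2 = -16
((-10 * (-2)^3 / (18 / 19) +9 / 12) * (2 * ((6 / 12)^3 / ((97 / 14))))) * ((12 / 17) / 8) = 0.27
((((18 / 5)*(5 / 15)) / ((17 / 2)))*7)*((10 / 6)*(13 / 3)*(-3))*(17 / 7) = -52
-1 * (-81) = 81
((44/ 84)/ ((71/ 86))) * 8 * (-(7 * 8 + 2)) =-438944/ 1491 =-294.40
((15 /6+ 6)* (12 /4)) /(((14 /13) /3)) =1989 /28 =71.04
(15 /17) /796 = 0.00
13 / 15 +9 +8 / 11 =1748 / 165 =10.59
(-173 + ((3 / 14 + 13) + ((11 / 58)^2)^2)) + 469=24494658079 / 79215472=309.22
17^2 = 289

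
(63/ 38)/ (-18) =-7/ 76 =-0.09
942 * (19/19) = 942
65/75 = 13/15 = 0.87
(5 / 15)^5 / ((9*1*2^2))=1 / 8748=0.00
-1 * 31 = -31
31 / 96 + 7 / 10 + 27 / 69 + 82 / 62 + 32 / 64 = 3.24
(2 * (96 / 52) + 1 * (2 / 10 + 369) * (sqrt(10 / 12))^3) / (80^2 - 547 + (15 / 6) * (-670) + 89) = 48 / 55471 + 923 * sqrt(30) / 76806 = 0.07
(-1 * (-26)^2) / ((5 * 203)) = -676 / 1015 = -0.67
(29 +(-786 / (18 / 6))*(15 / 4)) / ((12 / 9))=-5721 / 8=-715.12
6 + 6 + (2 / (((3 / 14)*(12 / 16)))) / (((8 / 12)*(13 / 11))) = 1084 / 39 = 27.79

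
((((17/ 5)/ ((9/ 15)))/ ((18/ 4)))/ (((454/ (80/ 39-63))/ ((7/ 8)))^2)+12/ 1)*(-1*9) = -3255099813905/ 30096233856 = -108.16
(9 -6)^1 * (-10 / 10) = -3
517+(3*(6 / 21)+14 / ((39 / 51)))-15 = 47426 / 91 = 521.16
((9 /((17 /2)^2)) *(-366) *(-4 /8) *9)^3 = 8635644.82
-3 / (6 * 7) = -1 / 14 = -0.07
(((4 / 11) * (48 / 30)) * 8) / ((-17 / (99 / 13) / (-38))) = 79.23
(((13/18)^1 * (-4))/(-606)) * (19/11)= 0.01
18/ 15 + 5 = 31/ 5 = 6.20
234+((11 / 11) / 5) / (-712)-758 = -1865441 / 3560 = -524.00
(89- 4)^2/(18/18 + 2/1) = 7225/3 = 2408.33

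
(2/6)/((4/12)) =1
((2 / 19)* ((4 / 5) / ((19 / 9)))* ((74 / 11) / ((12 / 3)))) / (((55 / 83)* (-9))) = -12284 / 1092025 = -0.01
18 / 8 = 9 / 4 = 2.25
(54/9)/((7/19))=114/7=16.29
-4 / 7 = -0.57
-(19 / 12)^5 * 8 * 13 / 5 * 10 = -32189287 / 15552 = -2069.78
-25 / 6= -4.17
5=5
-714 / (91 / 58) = -5916 / 13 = -455.08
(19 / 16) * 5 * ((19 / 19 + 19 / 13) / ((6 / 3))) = 95 / 13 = 7.31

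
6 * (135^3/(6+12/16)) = 2187000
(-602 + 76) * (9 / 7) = -4734 / 7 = -676.29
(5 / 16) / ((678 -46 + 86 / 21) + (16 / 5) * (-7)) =525 / 1031008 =0.00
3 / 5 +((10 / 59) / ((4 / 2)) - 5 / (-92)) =20059 / 27140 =0.74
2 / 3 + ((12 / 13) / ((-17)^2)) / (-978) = 1224776 / 1837173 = 0.67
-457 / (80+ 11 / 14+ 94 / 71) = -454258 / 81617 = -5.57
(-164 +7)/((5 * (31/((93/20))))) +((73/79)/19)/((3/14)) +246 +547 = 355069187/450300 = 788.52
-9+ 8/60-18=-403/15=-26.87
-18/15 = -6/5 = -1.20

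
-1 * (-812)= 812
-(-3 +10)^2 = -49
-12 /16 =-3 /4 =-0.75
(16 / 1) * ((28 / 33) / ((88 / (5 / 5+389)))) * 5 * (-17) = -618800 / 121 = -5114.05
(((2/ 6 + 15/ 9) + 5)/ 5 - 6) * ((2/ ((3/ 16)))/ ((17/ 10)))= -1472/ 51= -28.86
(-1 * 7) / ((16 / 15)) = -105 / 16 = -6.56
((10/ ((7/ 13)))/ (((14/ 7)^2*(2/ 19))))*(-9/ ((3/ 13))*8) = -96330/ 7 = -13761.43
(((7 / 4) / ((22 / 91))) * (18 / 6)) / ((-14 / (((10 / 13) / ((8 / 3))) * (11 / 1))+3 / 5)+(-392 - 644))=-28665 / 1372552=-0.02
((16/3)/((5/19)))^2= 92416/225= 410.74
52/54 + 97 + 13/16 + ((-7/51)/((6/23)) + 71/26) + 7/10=48538007/477360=101.68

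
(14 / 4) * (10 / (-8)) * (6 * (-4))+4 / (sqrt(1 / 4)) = 113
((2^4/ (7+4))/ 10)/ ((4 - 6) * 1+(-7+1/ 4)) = -32/ 1925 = -0.02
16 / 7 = 2.29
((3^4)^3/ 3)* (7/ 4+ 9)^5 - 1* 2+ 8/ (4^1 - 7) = 78126313942027/ 3072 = 25431742819.67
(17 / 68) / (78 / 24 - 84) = -1 / 323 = -0.00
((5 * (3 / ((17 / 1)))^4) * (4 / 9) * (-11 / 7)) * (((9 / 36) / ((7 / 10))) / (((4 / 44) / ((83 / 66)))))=-68475 / 4092529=-0.02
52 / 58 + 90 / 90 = 1.90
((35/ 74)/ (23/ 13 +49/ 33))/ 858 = 35/ 206608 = 0.00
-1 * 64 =-64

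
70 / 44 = 35 / 22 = 1.59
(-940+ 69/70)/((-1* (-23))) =-65731/1610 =-40.83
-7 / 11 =-0.64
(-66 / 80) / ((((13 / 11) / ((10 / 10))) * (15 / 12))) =-363 / 650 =-0.56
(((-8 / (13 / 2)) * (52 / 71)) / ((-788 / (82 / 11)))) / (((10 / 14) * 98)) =656 / 5384995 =0.00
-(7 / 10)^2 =-49 / 100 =-0.49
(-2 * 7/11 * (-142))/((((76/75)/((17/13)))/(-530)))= -123609.77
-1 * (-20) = 20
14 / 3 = 4.67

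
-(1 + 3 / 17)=-1.18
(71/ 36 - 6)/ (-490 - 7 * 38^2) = 145/ 381528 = 0.00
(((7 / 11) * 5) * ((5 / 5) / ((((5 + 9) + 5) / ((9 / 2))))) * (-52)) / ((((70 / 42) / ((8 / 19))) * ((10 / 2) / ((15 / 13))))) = -9072 / 3971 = -2.28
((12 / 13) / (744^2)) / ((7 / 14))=0.00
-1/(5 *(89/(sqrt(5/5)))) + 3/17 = 1318/7565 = 0.17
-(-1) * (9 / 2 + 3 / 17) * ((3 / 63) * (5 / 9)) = 265 / 2142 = 0.12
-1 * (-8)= 8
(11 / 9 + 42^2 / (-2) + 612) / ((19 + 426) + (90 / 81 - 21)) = -2419 / 3826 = -0.63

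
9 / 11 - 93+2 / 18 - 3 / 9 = -9148 / 99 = -92.40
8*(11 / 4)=22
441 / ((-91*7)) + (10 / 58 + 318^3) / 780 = 41226.78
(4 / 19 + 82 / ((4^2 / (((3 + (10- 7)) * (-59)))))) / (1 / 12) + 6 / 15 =-21768.07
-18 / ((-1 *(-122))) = -0.15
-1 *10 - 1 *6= -16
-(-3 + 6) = -3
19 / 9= 2.11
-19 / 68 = -0.28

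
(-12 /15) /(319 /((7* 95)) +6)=-532 /4309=-0.12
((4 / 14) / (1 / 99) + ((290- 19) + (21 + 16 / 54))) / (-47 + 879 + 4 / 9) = 30295 / 78666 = 0.39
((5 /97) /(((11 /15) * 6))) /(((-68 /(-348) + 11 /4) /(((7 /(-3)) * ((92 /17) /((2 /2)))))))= -37352 /743699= -0.05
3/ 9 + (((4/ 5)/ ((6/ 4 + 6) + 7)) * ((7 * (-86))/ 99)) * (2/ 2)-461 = -6617686/ 14355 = -461.00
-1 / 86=-0.01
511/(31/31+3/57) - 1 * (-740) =24509/20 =1225.45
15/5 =3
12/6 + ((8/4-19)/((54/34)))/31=1385/837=1.65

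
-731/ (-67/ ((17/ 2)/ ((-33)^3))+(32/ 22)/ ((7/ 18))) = -0.00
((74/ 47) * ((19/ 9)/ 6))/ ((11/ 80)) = 56240/ 13959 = 4.03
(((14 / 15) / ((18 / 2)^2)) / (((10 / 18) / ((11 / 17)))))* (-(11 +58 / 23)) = -47894 / 263925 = -0.18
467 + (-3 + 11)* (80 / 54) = 12929 / 27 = 478.85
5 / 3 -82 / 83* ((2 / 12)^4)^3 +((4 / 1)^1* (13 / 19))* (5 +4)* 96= 4061497441645813 / 1716392871936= 2366.30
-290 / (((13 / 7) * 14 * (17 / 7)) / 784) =-795760 / 221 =-3600.72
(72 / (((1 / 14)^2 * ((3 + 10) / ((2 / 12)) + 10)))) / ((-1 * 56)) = -63 / 22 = -2.86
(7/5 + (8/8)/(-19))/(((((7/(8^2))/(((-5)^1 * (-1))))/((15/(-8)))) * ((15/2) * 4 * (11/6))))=-3072/1463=-2.10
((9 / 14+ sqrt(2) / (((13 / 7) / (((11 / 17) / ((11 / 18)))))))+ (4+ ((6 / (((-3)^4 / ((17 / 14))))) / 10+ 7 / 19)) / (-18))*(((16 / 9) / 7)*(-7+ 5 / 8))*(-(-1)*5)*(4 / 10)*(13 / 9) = -8*sqrt(2) / 3 -57092477 / 30541455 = -5.64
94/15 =6.27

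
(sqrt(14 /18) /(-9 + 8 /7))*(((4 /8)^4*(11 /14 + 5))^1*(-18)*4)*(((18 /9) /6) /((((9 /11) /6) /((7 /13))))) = 189*sqrt(7) /130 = 3.85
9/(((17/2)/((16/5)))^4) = 9437184/52200625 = 0.18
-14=-14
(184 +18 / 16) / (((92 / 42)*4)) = 31101 / 1472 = 21.13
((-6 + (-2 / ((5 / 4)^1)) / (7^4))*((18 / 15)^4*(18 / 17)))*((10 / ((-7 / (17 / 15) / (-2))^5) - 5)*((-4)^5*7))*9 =-807641483242019291136 / 191409408203125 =-4219445.07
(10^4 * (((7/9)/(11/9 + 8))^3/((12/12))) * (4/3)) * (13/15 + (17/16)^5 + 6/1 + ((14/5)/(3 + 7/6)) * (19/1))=14154086159045/84313423872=167.87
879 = 879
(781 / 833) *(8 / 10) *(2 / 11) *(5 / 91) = 568 / 75803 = 0.01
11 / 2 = 5.50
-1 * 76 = -76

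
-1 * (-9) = 9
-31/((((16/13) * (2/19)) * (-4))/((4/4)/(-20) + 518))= 79318863/2560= 30983.93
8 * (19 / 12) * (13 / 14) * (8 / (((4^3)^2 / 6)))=247 / 1792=0.14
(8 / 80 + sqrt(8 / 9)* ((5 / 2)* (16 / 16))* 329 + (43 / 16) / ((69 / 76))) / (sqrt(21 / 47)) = sqrt(987)* (4223 + 756700* sqrt(2)) / 28980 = 1164.69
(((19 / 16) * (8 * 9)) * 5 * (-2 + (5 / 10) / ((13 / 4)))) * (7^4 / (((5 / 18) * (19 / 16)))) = -74680704 / 13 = -5744669.54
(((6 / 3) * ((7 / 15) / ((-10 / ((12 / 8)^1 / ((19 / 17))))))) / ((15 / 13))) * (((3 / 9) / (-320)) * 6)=1547 / 2280000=0.00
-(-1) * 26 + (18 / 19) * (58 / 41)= 21298 / 779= 27.34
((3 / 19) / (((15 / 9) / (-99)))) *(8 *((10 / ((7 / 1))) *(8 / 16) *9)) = -64152 / 133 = -482.35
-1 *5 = -5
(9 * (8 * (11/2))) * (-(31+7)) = -15048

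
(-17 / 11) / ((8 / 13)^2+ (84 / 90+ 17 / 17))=-43095 / 64471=-0.67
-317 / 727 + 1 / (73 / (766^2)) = 426548471 / 53071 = 8037.32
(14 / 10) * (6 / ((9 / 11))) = 154 / 15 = 10.27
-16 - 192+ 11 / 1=-197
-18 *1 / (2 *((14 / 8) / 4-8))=144 / 121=1.19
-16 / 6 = -8 / 3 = -2.67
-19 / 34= -0.56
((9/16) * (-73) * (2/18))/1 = -4.56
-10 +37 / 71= -9.48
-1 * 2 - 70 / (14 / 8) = -42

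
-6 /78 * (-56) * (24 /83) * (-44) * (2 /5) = -118272 /5395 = -21.92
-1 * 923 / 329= -923 / 329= -2.81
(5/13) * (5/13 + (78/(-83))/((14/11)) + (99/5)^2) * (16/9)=1183362448/4418505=267.82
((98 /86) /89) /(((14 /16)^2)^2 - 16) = -200704 /241617645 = -0.00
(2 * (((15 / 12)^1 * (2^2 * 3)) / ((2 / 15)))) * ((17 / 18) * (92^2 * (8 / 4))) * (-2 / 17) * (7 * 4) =-11849600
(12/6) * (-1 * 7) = -14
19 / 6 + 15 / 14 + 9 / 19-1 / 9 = 5507 / 1197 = 4.60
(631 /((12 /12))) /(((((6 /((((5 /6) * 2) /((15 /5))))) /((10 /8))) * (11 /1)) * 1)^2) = 394375 /5645376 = 0.07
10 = 10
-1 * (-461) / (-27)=-461 / 27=-17.07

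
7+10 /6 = 26 /3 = 8.67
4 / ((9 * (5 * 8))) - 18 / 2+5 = -359 / 90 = -3.99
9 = 9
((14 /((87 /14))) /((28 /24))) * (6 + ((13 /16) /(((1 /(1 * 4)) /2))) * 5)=2156 /29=74.34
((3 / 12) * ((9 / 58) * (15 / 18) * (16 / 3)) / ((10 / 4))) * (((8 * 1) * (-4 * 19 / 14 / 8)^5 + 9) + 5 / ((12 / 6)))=22263805 / 31193792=0.71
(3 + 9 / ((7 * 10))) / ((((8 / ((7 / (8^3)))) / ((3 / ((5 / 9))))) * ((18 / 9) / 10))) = 5913 / 40960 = 0.14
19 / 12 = 1.58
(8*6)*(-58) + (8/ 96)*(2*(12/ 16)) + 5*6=-22031/ 8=-2753.88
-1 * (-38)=38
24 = 24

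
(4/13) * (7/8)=7/26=0.27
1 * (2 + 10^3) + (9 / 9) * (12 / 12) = 1003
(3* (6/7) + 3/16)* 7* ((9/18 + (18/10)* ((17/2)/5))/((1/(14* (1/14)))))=27501/400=68.75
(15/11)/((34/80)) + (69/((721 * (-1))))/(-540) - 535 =-12905967799/24268860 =-531.79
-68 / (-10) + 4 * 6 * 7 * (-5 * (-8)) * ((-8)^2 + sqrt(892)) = 13440 * sqrt(223) + 2150434 / 5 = 630788.80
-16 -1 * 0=-16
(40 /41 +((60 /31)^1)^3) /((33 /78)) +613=8497347873 /13435741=632.44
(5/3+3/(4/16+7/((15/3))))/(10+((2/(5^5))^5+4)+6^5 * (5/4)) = 34272670745849609375/95731616020202636719806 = 0.00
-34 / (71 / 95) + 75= 2095 / 71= 29.51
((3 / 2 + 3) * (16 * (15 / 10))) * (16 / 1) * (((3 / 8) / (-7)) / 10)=-324 / 35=-9.26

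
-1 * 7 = -7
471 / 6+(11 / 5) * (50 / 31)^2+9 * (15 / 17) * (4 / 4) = 3011379 / 32674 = 92.16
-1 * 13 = -13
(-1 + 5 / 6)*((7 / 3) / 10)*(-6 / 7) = 1 / 30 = 0.03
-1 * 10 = -10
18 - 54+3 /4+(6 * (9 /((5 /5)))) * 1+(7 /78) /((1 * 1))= 2939 /156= 18.84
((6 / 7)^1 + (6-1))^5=115856201 / 16807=6893.33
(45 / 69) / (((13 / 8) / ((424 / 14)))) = 12.15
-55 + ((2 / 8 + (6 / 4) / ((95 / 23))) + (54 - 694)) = -263867 / 380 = -694.39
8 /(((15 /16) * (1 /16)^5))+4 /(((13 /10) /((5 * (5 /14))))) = 12213820748 /1365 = 8947854.03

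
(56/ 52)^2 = 196/ 169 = 1.16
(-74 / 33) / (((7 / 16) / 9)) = -3552 / 77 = -46.13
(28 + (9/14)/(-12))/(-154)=-1565/8624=-0.18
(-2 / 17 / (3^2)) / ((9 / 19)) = -38 / 1377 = -0.03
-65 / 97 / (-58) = 65 / 5626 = 0.01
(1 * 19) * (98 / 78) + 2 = 1009 / 39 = 25.87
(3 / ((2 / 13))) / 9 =13 / 6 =2.17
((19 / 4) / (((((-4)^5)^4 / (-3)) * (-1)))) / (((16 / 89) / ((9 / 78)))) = 15219 / 1829587348619264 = 0.00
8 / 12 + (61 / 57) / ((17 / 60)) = 4306 / 969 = 4.44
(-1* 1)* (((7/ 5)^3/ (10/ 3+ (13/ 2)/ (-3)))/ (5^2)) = -294/ 3125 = -0.09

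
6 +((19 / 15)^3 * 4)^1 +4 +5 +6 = 98311 / 3375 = 29.13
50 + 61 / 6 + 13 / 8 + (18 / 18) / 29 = 43031 / 696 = 61.83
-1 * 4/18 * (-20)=40/9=4.44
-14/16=-7/8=-0.88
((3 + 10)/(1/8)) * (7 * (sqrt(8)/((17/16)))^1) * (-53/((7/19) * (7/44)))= -147457024 * sqrt(2)/119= -1752401.04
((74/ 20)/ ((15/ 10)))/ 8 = 37/ 120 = 0.31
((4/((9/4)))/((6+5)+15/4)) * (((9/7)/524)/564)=4/7628523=0.00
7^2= 49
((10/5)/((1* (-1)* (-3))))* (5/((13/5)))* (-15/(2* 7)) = -125/91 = -1.37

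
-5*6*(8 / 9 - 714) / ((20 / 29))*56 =5211416 / 3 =1737138.67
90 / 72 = 1.25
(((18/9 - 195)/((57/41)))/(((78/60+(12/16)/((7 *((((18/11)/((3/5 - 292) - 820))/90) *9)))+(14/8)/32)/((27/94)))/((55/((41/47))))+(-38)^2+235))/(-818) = 0.00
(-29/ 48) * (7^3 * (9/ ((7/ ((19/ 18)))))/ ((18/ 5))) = -78.12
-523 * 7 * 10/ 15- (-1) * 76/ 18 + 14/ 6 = -21907/ 9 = -2434.11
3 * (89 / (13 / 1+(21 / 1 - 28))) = 89 / 2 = 44.50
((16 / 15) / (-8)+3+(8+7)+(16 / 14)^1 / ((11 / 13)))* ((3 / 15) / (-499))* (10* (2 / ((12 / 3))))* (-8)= 177568 / 576345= 0.31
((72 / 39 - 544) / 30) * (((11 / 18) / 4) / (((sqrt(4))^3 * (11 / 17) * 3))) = -14977 / 84240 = -0.18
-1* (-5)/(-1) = -5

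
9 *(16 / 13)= 144 / 13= 11.08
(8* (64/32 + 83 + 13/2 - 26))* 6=3144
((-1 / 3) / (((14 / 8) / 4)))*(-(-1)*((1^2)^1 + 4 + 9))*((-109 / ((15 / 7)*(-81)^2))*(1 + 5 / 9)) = 341824 / 2657205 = 0.13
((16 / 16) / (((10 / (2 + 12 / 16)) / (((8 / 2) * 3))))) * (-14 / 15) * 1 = -77 / 25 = -3.08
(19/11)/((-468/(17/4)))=-323/20592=-0.02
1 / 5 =0.20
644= 644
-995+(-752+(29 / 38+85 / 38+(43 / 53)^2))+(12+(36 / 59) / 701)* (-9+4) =-209508118353 / 116177431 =-1803.35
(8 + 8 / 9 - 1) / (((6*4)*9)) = 71 / 1944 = 0.04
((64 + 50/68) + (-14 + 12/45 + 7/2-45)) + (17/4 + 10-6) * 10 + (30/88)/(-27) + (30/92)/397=28273124741/307349460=91.99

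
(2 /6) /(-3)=-1 /9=-0.11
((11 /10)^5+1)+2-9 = -4.39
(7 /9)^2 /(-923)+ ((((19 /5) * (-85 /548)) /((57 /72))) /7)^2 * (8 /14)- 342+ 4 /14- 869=-582722191474000 /481306774221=-1210.71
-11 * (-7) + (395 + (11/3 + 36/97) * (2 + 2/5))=46724/97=481.69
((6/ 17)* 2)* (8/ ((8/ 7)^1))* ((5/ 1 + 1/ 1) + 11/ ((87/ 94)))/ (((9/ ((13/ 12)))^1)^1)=141596/ 13311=10.64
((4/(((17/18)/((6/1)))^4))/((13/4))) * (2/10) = 2176782336/5428865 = 400.96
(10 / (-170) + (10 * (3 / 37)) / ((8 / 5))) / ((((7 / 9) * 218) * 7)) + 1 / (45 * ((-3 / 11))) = -0.08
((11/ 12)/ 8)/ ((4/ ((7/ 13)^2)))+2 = 130331/ 64896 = 2.01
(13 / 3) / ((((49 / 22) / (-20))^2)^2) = 487252480000 / 17294403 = 28174.00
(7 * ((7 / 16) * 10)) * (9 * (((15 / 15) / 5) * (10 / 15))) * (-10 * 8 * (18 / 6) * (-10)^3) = 8820000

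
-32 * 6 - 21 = -213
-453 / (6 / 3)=-453 / 2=-226.50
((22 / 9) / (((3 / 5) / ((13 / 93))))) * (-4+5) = 1430 / 2511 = 0.57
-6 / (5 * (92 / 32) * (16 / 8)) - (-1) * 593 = 68171 / 115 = 592.79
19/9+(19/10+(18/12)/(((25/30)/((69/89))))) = 43307/8010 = 5.41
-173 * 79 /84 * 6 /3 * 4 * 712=-19461808 /21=-926752.76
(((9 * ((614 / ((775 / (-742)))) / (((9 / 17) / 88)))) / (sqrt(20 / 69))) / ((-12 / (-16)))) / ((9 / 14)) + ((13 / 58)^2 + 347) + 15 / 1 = 1217937 / 3364-19083670144 * sqrt(345) / 104625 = -3387580.04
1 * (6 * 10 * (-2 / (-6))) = 20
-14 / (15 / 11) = -154 / 15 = -10.27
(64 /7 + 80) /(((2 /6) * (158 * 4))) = 234 /553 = 0.42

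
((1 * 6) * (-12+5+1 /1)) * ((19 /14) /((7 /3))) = -1026 /49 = -20.94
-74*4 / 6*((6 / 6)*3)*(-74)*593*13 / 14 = 42214484 / 7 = 6030640.57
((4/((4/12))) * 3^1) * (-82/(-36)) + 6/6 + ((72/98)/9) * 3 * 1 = 4079/49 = 83.24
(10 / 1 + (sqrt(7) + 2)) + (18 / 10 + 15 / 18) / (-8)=sqrt(7) + 2801 / 240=14.32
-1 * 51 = -51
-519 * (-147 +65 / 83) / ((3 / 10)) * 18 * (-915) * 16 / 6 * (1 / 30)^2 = -1024569664 / 83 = -12344212.82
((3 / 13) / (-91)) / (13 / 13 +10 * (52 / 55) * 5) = -11 / 209391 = -0.00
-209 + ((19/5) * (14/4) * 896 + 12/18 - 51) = 174862/15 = 11657.47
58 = 58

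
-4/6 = -2/3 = -0.67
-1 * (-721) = 721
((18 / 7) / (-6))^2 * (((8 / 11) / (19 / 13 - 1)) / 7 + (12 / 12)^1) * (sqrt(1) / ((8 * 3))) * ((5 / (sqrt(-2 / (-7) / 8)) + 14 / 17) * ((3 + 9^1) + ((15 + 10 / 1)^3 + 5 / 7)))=7744578 / 64141 + 38722890 * sqrt(7) / 26411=3999.85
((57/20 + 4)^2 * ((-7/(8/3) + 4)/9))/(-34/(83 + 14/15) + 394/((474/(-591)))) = -0.01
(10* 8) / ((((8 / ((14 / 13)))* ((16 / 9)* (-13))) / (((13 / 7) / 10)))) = -0.09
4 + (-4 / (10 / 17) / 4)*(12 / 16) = 109 / 40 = 2.72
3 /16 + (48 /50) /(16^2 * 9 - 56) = 21123 /112400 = 0.19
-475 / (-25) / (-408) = -19 / 408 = -0.05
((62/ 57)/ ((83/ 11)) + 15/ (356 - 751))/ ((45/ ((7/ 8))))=0.00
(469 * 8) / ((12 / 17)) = 15946 / 3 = 5315.33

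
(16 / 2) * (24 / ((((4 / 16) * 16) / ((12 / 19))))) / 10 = 288 / 95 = 3.03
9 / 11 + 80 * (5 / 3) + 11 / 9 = 13402 / 99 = 135.37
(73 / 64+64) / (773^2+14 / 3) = 12507 / 114726464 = 0.00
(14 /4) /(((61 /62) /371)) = 80507 /61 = 1319.79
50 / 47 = 1.06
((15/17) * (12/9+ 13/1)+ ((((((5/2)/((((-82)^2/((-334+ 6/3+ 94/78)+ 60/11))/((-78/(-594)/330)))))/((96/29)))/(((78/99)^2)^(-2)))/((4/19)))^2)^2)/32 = 9974922878404474583689252308116882339762289122916964710129055433442497/25238874631869926387496327744283786131603838548868600828468113067474944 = 0.40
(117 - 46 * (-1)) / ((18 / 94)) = 851.22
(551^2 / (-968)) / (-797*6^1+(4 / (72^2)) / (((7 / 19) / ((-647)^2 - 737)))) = 24591681 / 306326504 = 0.08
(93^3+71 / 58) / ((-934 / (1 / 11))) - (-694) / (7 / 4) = 1327626753 / 4171244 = 318.28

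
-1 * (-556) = 556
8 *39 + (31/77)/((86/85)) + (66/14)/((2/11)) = 338.33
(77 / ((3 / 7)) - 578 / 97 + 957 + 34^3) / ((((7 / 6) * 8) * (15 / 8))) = 4706600 / 2037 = 2310.55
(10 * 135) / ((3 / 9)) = 4050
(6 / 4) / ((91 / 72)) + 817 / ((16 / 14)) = 521293 / 728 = 716.06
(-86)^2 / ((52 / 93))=171957 / 13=13227.46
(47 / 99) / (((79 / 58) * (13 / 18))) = 5452 / 11297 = 0.48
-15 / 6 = -5 / 2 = -2.50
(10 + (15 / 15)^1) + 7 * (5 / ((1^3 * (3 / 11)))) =418 / 3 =139.33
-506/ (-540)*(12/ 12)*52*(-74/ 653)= -486772/ 88155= -5.52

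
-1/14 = -0.07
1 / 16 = 0.06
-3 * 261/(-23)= 783/23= 34.04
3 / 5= 0.60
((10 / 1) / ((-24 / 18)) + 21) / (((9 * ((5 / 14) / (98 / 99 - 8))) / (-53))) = 257474 / 165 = 1560.45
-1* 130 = -130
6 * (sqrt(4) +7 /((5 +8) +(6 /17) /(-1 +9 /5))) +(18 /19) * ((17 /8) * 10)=612261 /17366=35.26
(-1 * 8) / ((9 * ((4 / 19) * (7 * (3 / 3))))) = -38 / 63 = -0.60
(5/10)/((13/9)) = 9/26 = 0.35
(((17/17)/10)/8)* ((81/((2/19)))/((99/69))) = 11799/1760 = 6.70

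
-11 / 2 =-5.50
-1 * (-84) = 84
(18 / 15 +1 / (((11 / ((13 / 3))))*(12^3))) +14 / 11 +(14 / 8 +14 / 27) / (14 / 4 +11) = 1976471 / 751680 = 2.63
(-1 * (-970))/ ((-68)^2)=485/ 2312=0.21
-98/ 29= -3.38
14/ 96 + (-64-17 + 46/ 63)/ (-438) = 72649/ 220752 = 0.33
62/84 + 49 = 2089/42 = 49.74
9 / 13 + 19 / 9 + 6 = 1030 / 117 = 8.80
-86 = -86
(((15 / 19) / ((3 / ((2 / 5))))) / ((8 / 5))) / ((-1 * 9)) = -5 / 684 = -0.01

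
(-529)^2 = 279841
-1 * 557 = -557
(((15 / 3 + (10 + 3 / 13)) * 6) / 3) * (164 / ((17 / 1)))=293.86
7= 7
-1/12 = -0.08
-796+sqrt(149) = -783.79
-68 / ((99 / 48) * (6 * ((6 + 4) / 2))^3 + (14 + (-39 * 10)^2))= -136 / 415603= -0.00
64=64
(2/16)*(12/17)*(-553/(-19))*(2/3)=553/323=1.71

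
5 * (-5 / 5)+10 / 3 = -5 / 3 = -1.67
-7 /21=-1 /3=-0.33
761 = 761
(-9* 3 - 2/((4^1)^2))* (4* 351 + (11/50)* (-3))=-15226239/400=-38065.60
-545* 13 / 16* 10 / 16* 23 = -814775 / 128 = -6365.43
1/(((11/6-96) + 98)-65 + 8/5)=-30/1787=-0.02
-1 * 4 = -4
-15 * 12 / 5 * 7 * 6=-1512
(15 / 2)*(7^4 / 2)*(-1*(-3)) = 108045 / 4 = 27011.25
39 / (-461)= -39 / 461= -0.08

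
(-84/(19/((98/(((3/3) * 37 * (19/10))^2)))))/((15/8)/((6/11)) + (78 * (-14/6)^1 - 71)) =4390400/12498051401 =0.00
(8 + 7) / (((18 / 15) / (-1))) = -25 / 2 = -12.50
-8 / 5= -1.60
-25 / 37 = -0.68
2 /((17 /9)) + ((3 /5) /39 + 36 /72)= 3479 /2210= 1.57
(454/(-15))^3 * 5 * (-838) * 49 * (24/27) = 30739559817344/6075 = 5060009846.48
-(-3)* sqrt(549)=9* sqrt(61)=70.29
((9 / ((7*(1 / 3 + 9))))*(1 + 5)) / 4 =81 / 392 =0.21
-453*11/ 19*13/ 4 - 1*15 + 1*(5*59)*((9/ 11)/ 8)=-1399773/ 1672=-837.18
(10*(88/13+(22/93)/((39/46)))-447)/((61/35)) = -47797015/221247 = -216.03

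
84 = 84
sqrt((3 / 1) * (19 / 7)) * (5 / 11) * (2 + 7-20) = -5 * sqrt(399) / 7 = -14.27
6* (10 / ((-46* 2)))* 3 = -45 / 23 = -1.96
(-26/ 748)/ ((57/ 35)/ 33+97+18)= -455/ 1505996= -0.00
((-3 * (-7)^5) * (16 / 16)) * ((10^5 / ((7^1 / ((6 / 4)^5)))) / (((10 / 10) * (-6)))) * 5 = -9116296875 / 2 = -4558148437.50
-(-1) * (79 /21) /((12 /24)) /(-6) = -79 /63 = -1.25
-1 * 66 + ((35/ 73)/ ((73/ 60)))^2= -1869873906/ 28398241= -65.84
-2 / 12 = -1 / 6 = -0.17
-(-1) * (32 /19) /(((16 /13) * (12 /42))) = 91 /19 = 4.79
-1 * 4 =-4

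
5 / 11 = 0.45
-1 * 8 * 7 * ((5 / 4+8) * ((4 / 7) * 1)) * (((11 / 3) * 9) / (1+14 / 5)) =-48840 / 19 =-2570.53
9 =9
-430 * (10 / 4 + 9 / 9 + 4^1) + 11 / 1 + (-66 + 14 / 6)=-9833 / 3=-3277.67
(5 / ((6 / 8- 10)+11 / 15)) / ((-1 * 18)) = 50 / 1533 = 0.03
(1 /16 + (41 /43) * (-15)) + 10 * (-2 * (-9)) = 114043 /688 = 165.76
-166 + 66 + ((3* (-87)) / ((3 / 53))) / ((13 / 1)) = -5911 / 13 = -454.69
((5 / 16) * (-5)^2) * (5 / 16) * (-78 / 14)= -24375 / 1792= -13.60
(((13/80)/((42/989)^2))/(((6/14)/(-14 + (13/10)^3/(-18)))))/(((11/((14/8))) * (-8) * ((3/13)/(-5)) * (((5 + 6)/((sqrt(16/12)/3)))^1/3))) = -42019386628453 * sqrt(3)/541956096000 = -134.29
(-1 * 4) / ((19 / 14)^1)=-56 / 19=-2.95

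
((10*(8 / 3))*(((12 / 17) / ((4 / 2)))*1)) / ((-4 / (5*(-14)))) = 2800 / 17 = 164.71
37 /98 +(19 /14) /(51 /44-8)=755 /4214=0.18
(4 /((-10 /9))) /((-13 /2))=36 /65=0.55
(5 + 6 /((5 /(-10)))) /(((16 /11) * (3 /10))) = -385 /24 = -16.04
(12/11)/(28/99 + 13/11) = 108/145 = 0.74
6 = 6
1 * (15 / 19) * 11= 165 / 19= 8.68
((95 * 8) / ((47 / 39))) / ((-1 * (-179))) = 29640 / 8413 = 3.52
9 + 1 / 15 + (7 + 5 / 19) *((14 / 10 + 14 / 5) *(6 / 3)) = 19972 / 285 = 70.08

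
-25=-25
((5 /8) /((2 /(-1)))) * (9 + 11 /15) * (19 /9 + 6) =-24.67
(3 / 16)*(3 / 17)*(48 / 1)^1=27 / 17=1.59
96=96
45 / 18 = 5 / 2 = 2.50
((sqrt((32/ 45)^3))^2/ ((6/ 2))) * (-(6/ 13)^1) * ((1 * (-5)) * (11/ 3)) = 720896/ 710775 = 1.01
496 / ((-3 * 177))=-496 / 531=-0.93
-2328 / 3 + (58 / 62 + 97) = -678.06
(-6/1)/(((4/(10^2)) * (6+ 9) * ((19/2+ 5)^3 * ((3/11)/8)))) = -7040/73167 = -0.10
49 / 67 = 0.73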